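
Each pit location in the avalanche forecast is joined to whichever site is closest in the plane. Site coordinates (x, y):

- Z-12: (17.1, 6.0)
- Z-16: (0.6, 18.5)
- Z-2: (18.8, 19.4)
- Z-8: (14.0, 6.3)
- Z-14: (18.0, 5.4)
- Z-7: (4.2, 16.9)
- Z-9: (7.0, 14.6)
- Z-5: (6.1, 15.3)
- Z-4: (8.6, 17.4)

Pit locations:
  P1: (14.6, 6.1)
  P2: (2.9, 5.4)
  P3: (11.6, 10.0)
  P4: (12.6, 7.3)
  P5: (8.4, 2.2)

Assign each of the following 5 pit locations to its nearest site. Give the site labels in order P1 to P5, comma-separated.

P1 → Z-8 (d²=0.40)
P2 → Z-9 (d²=101.45)
P3 → Z-8 (d²=19.45)
P4 → Z-8 (d²=2.96)
P5 → Z-8 (d²=48.17)

Z-8, Z-9, Z-8, Z-8, Z-8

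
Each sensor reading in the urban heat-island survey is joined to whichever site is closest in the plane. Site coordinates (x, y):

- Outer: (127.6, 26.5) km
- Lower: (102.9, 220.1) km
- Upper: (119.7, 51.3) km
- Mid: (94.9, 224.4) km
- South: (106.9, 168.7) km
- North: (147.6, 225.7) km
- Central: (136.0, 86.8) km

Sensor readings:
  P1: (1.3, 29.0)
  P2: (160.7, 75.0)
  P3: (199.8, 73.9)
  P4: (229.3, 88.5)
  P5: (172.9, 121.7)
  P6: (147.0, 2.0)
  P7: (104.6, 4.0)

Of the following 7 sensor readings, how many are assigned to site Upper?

P1 → Upper
P2 → Central
P3 → Central
P4 → Central
P5 → Central
P6 → Outer
P7 → Outer
1 of the 7 goes to Upper.

1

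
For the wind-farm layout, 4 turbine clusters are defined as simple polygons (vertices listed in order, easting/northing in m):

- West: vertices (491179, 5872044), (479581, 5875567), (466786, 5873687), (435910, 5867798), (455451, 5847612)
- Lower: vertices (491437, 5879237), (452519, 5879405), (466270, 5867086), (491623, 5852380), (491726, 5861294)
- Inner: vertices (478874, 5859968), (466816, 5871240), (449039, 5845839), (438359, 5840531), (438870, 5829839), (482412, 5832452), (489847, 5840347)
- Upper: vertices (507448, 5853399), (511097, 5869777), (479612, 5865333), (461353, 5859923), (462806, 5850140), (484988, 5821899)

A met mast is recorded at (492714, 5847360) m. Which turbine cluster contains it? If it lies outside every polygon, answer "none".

Upper

Cast a ray rightward from (492714, 5847360). For each polygon, the edges (by vertex number in listed order) whose endpoints lie on opposite sides of northing = 5847360, where each meets that height, and whether that is right or left of the point:
West: no edge straddles that height → 0 crossings.
Lower: no edge straddles that height → 0 crossings.
Inner: 2–3 at easting≈450103.5 (left), 7–1 at easting≈485925.0 (left) → 0 crossings.
Upper: 5–6 at easting≈464989.6 (left), 6–1 at easting≈503142.1 (right) → 1 crossing.
Only Upper has an odd count, so the point is inside Upper.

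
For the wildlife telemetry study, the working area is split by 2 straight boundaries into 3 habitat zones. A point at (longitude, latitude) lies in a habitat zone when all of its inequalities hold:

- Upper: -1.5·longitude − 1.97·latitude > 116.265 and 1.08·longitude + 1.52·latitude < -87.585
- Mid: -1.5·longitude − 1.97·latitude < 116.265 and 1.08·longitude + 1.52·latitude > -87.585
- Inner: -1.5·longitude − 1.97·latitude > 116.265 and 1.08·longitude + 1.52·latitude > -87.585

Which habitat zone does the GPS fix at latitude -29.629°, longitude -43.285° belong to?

Upper

-1.5·-43.285 − 1.97·-29.629 = 123.297, which is > 116.265
1.08·-43.285 + 1.52·-29.629 = -91.784, which is < -87.585
This sign pattern matches Upper.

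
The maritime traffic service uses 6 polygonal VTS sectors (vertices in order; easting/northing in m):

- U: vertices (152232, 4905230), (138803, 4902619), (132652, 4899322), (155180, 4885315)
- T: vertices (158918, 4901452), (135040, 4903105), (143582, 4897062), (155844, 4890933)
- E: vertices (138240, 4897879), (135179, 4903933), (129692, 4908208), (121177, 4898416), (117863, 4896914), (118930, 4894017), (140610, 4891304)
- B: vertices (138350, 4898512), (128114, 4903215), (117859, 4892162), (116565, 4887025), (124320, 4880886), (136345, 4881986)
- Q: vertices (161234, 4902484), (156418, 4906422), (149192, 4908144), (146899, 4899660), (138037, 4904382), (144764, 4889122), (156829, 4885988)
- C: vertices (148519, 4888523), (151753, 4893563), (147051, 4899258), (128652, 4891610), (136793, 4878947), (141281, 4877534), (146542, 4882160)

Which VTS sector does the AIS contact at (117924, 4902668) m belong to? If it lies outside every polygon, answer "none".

Cast a ray rightward from (117924, 4902668). For each polygon, the edges (by vertex number in listed order) whose endpoints lie on opposite sides of northing = 4902668, where each meets that height, and whether that is right or left of the point:
U: 1–2 at easting≈139055.0 (right), 4–1 at easting≈152611.3 (right) → 2 crossings.
T: 1–2 at easting≈141352.6 (right), 2–3 at easting≈135657.7 (right) → 2 crossings.
E: 1–2 at easting≈135818.6 (right), 3–4 at easting≈124874.5 (right) → 2 crossings.
B: 1–2 at easting≈129304.5 (right), 2–3 at easting≈127606.5 (right) → 2 crossings.
Q: 1–2 at easting≈161009.0 (right), 3–4 at easting≈147712.0 (right), 4–5 at easting≈141253.7 (right), 5–6 at easting≈138792.6 (right) → 4 crossings.
C: no edge straddles that height → 0 crossings.
All counts are even, so the point lies outside every listed polygon.

none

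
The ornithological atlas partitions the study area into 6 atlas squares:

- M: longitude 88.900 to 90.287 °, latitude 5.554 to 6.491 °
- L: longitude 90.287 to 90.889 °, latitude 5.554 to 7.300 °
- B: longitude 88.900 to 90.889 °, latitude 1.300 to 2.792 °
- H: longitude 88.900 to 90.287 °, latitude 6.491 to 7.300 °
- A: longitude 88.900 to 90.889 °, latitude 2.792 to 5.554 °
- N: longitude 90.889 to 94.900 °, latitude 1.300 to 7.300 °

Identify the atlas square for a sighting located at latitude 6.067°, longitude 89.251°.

M

The point has longitude = 89.251 and latitude = 6.067.
Only M satisfies 88.900 ≤ longitude ≤ 90.287 and 5.554 ≤ latitude ≤ 6.491.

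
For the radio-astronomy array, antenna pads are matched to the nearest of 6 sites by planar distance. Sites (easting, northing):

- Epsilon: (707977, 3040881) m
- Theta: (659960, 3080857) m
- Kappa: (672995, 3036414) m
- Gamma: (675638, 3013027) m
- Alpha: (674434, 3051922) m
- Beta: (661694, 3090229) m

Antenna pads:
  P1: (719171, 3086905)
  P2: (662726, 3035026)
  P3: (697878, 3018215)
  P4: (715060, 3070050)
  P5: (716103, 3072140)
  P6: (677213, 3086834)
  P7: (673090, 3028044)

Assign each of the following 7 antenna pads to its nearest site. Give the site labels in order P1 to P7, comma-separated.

Epsilon, Kappa, Gamma, Epsilon, Epsilon, Beta, Kappa

P1 → Epsilon (d²=2243514212.00)
P2 → Kappa (d²=107378905.00)
P3 → Gamma (d²=521532944.00)
P4 → Epsilon (d²=900999450.00)
P5 → Epsilon (d²=1043156957.00)
P6 → Beta (d²=252365386.00)
P7 → Kappa (d²=70065925.00)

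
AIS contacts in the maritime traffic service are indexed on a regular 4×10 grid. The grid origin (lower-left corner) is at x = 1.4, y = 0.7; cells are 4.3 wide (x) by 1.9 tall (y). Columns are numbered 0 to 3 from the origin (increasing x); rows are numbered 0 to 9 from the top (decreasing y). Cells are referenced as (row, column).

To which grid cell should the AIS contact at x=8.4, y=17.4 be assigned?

Column index: ⌊(8.4 − 1.4) / 4.3⌋ = ⌊1.628⌋ = 1
Row offset from origin: ⌊(17.4 − 0.7) / 1.9⌋ = ⌊8.789⌋ = 8 → row 1 (counted from top)

(1, 1)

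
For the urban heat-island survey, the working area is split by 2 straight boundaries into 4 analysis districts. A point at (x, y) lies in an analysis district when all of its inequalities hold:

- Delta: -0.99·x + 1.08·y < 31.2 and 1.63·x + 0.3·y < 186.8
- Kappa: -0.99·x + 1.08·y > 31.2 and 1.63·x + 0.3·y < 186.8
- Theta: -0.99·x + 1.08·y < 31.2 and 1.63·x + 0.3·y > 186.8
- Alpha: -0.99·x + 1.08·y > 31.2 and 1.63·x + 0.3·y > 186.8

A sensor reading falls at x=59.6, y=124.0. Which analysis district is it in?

-0.99·59.6 + 1.08·124.0 = 74.916, which is > 31.2
1.63·59.6 + 0.3·124.0 = 134.348, which is < 186.8
This sign pattern matches Kappa.

Kappa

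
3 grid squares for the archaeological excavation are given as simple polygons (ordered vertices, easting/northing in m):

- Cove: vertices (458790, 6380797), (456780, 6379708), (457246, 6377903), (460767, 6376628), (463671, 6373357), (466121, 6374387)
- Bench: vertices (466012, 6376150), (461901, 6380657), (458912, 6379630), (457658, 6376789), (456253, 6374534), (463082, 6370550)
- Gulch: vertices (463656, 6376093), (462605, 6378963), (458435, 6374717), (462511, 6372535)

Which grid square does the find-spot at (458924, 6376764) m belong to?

Cast a ray rightward from (458924, 6376764). For each polygon, the edges (by vertex number in listed order) whose endpoints lie on opposite sides of northing = 6376764, where each meets that height, and whether that is right or left of the point:
Cove: 3–4 at easting≈460391.4 (right), 6–1 at easting≈463402.5 (right) → 2 crossings.
Bench: 1–2 at easting≈465451.9 (right), 4–5 at easting≈457642.4 (left) → 1 crossing.
Gulch: 1–2 at easting≈463410.3 (right), 2–3 at easting≈460445.4 (right) → 2 crossings.
Only Bench has an odd count, so the point is inside Bench.

Bench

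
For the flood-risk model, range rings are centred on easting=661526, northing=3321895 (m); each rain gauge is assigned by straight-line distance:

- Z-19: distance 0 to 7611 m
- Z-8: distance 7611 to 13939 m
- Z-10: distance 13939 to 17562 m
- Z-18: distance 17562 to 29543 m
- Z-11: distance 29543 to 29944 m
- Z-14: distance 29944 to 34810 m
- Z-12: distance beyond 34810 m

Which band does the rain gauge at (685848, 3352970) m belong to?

Distance = √((685848−661526)² + (3352970−3321895)²) = √(591559684.000 + 965655625.000) = 39461.567 m.
34810 ≤ 39461.567 < ∞ → Z-12.

Z-12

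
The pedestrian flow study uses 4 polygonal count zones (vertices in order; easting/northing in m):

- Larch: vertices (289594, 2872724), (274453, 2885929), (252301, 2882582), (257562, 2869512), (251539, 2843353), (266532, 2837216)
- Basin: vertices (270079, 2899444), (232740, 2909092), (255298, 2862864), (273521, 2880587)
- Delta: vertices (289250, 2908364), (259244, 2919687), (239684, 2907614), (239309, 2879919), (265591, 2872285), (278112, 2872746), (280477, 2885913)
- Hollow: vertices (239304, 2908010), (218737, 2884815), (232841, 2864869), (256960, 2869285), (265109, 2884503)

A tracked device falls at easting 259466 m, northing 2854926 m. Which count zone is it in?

Cast a ray rightward from (259466, 2854926). For each polygon, the edges (by vertex number in listed order) whose endpoints lie on opposite sides of northing = 2854926, where each meets that height, and whether that is right or left of the point:
Larch: 4–5 at easting≈254203.6 (left), 6–1 at easting≈278034.4 (right) → 1 crossing.
Basin: no edge straddles that height → 0 crossings.
Delta: no edge straddles that height → 0 crossings.
Hollow: no edge straddles that height → 0 crossings.
Only Larch has an odd count, so the point is inside Larch.

Larch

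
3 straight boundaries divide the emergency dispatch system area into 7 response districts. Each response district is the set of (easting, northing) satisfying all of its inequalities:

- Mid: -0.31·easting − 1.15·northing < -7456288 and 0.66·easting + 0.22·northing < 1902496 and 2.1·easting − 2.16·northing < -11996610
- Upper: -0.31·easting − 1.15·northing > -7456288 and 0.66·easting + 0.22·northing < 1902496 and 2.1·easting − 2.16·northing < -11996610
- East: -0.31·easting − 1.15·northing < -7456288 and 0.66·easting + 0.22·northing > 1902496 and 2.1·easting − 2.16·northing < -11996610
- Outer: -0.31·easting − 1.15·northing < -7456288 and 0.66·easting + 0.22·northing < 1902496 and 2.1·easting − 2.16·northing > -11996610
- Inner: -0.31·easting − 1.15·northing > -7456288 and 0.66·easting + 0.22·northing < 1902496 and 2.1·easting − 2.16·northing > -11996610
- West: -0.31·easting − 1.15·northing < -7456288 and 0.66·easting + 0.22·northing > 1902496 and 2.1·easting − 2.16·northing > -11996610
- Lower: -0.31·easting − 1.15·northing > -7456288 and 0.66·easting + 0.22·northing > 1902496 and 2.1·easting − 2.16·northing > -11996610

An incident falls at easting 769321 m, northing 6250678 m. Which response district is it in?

Inner

-0.31·769321 − 1.15·6250678 = -7426769.210, which is > -7456288
0.66·769321 + 0.22·6250678 = 1882901.020, which is < 1902496
2.1·769321 − 2.16·6250678 = -11885890.380, which is > -11996610
This sign pattern matches Inner.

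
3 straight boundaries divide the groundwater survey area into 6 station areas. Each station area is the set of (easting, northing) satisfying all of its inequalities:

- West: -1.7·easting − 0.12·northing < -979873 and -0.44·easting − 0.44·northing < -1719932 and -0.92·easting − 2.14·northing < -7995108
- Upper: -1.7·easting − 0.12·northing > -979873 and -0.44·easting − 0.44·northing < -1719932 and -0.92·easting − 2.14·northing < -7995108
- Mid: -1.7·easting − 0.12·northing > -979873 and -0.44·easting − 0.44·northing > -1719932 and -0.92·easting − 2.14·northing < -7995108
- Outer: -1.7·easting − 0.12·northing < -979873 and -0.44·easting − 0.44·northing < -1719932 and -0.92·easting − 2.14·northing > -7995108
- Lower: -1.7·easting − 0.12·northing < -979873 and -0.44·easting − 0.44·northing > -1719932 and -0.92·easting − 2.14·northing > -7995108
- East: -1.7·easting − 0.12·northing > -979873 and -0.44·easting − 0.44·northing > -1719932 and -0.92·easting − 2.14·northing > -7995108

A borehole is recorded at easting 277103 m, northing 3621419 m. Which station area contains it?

Mid

-1.7·277103 − 0.12·3621419 = -905645.380, which is > -979873
-0.44·277103 − 0.44·3621419 = -1715349.680, which is > -1719932
-0.92·277103 − 2.14·3621419 = -8004771.420, which is < -7995108
This sign pattern matches Mid.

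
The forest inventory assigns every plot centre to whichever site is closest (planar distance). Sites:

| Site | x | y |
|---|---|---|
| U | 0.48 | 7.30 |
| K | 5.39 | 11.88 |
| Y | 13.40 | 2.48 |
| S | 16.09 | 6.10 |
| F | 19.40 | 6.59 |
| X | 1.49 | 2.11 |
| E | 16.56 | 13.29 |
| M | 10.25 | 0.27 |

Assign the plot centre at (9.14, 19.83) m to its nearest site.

K

Squared distances to each site:
U: 231.996; K: 77.265; Y: 319.170; S: 236.815; F: 280.565; X: 372.521; E: 97.828; M: 383.826.
Minimum at K.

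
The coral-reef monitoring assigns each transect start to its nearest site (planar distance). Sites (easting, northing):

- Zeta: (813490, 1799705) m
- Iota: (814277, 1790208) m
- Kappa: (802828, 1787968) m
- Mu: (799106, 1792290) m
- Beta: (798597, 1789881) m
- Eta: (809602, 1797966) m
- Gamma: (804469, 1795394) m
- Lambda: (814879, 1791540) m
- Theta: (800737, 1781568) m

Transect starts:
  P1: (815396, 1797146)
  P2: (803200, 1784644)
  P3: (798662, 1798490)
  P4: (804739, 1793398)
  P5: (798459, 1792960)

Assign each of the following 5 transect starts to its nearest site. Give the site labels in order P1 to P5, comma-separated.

P1 → Zeta (d²=10181317.00)
P2 → Kappa (d²=11187360.00)
P3 → Mu (d²=38637136.00)
P4 → Gamma (d²=4056916.00)
P5 → Mu (d²=867509.00)

Zeta, Kappa, Mu, Gamma, Mu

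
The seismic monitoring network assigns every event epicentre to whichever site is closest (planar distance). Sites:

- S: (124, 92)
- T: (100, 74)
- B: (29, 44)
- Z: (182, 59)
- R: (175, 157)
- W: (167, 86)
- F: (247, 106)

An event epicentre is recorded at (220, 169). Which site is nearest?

Squared distances to each site:
S: 15145.000; T: 23425.000; B: 52106.000; Z: 13544.000; R: 2169.000; W: 9698.000; F: 4698.000.
Minimum at R.

R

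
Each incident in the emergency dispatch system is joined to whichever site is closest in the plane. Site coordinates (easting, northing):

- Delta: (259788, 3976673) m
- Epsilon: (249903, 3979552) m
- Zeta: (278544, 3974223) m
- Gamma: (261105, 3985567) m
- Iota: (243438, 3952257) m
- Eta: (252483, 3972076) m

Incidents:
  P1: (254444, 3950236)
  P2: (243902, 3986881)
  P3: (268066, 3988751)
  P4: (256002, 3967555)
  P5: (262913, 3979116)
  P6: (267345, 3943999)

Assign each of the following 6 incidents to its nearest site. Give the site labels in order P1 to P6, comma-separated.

P1 → Iota (d²=125216477.00)
P2 → Epsilon (d²=89726242.00)
P3 → Gamma (d²=58593377.00)
P4 → Eta (d²=32822802.00)
P5 → Delta (d²=15733874.00)
P6 → Iota (d²=639739213.00)

Iota, Epsilon, Gamma, Eta, Delta, Iota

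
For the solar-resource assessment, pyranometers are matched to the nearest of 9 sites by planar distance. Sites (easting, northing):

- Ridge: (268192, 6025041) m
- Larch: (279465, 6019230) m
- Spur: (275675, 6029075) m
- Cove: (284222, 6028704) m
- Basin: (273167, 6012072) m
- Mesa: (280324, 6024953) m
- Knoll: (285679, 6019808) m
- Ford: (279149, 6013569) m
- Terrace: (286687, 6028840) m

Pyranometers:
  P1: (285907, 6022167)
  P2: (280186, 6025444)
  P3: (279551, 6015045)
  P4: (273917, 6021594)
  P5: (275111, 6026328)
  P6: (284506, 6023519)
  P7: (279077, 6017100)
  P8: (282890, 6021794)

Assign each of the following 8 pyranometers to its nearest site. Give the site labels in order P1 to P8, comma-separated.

P1 → Knoll (d²=5616865.00)
P2 → Mesa (d²=260125.00)
P3 → Ford (d²=2340180.00)
P4 → Larch (d²=36368800.00)
P5 → Spur (d²=7864105.00)
P6 → Knoll (d²=15147450.00)
P7 → Larch (d²=4687444.00)
P8 → Knoll (d²=11722717.00)

Knoll, Mesa, Ford, Larch, Spur, Knoll, Larch, Knoll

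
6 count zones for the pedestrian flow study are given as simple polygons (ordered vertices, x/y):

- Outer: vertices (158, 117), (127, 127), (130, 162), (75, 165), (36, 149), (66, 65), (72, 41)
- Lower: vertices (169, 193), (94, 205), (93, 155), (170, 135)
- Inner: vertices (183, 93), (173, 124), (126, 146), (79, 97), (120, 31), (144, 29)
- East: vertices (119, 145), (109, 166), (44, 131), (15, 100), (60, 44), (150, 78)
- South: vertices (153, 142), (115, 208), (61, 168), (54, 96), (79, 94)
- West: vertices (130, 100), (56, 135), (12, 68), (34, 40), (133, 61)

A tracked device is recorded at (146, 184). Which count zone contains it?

Lower

Cast a ray rightward from (146, 184). For each polygon, the edges (by vertex number in listed order) whose endpoints lie on opposite sides of y = 184, where each meets that height, and whether that is right or left of the point:
Outer: no edge straddles that height → 0 crossings.
Lower: 2–3 at x≈93.6 (left), 4–1 at x≈169.2 (right) → 1 crossing.
Inner: no edge straddles that height → 0 crossings.
East: no edge straddles that height → 0 crossings.
South: 1–2 at x≈128.8 (left), 2–3 at x≈82.6 (left) → 0 crossings.
West: no edge straddles that height → 0 crossings.
Only Lower has an odd count, so the point is inside Lower.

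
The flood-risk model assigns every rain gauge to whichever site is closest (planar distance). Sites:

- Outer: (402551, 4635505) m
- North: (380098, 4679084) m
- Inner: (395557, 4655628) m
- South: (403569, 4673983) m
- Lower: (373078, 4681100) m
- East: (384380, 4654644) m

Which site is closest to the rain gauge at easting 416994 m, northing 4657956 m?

Squared distances to each site:
Outer: 712647650.000; North: 1807707200.000; Inner: 464964553.000; South: 437095354.000; Lower: 2464259792.000; East: 1074642340.000.
Minimum at South.

South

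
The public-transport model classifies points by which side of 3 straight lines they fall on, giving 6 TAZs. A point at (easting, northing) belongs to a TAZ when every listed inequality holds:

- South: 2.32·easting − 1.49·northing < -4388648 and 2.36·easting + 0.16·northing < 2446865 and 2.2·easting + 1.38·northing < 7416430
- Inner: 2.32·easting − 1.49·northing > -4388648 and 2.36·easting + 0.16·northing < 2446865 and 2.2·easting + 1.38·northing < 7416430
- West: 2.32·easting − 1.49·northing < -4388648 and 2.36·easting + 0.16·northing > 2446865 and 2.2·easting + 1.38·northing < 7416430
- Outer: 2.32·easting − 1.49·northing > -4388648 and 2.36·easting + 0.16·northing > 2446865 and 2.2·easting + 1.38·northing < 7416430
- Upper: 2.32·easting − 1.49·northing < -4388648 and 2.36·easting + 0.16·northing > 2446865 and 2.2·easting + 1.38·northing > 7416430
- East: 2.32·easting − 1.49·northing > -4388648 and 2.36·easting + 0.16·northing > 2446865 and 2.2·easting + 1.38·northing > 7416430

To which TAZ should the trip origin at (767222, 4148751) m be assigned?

2.32·767222 − 1.49·4148751 = -4401683.950, which is < -4388648
2.36·767222 + 0.16·4148751 = 2474444.080, which is > 2446865
2.2·767222 + 1.38·4148751 = 7413164.780, which is < 7416430
This sign pattern matches West.

West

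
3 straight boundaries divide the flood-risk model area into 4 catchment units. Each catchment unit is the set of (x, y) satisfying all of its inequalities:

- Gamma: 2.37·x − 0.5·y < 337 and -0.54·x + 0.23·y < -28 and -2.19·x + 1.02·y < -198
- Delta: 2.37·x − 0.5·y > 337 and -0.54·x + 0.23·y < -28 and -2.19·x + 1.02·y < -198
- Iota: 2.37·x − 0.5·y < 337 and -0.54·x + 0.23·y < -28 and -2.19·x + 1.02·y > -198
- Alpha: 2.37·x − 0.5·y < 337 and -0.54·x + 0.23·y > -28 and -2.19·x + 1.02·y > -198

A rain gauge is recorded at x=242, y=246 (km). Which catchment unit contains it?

2.37·242 − 0.5·246 = 450.540, which is > 337
-0.54·242 + 0.23·246 = -74.100, which is < -28
-2.19·242 + 1.02·246 = -279.060, which is < -198
This sign pattern matches Delta.

Delta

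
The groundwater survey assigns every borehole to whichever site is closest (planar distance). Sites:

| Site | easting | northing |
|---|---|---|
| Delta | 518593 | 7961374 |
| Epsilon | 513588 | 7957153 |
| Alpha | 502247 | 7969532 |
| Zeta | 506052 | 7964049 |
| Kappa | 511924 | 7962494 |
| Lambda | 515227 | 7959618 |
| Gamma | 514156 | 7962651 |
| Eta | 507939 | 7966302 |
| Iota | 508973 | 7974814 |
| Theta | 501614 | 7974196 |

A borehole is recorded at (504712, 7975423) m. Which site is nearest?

Squared distances to each site:
Delta: 390056562.000; Epsilon: 412576276.000; Alpha: 40780106.000; Zeta: 131163476.000; Kappa: 219171985.000; Lambda: 360363250.000; Gamma: 252313120.000; Eta: 93606170.000; Iota: 18527002.000; Theta: 11103133.000.
Minimum at Theta.

Theta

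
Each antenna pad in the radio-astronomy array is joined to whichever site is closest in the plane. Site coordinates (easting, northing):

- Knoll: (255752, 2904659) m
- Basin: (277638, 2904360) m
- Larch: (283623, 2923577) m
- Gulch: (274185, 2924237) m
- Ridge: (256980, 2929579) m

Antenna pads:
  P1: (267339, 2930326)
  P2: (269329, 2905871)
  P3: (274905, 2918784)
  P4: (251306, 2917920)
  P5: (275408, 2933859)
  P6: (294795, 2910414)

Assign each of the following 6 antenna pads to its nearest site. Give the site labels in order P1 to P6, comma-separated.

Gulch, Basin, Gulch, Ridge, Gulch, Larch

P1 → Gulch (d²=83943637.00)
P2 → Basin (d²=71322602.00)
P3 → Gulch (d²=30253609.00)
P4 → Ridge (d²=168126557.00)
P5 → Gulch (d²=94078613.00)
P6 → Larch (d²=298078153.00)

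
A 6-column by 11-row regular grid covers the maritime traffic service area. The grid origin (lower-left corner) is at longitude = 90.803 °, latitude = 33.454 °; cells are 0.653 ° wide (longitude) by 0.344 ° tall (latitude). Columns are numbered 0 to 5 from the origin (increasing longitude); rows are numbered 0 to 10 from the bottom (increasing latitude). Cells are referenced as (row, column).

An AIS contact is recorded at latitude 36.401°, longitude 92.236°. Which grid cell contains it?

(8, 2)

Column index: ⌊(92.236 − 90.803) / 0.653⌋ = ⌊2.194⌋ = 2
Row offset from origin: ⌊(36.401 − 33.454) / 0.344⌋ = ⌊8.567⌋ = 8 → row 8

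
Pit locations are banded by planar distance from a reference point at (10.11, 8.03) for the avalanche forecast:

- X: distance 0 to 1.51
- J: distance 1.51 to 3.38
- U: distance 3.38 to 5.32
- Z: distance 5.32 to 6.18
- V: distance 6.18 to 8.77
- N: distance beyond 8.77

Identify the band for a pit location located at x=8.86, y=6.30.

J

Distance = √((8.86−10.11)² + (6.30−8.03)²) = √(1.562 + 2.993) = 2.134.
1.51 ≤ 2.134 < 3.38 → J.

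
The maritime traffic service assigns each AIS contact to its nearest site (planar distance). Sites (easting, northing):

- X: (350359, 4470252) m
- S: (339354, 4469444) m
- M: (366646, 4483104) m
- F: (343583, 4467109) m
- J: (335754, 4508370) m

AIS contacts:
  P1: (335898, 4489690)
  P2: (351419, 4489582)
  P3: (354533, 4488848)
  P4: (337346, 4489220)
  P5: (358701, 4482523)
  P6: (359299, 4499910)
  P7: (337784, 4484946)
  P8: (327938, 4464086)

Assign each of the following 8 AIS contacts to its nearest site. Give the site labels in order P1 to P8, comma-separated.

P1 → J (d²=348963136.00)
P2 → M (d²=273826013.00)
P3 → M (d²=179718305.00)
P4 → J (d²=369256964.00)
P5 → M (d²=63460586.00)
P6 → M (d²=336420045.00)
P7 → S (d²=242776904.00)
P8 → S (d²=159033220.00)

J, M, M, J, M, M, S, S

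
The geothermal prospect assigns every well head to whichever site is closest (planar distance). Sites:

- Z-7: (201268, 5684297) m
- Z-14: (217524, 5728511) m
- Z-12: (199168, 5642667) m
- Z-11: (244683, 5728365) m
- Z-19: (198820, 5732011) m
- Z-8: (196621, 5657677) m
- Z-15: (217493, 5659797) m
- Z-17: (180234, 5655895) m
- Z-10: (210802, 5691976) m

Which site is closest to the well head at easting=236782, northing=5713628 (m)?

Squared distances to each site:
Z-7: 2121551757.000; Z-14: 592374253.000; Z-12: 6450276517.000; Z-11: 279604970.000; Z-19: 1779048133.000; Z-8: 4743420322.000; Z-15: 3269842082.000; Z-17: 6530775593.000; Z-10: 1143769504.000.
Minimum at Z-11.

Z-11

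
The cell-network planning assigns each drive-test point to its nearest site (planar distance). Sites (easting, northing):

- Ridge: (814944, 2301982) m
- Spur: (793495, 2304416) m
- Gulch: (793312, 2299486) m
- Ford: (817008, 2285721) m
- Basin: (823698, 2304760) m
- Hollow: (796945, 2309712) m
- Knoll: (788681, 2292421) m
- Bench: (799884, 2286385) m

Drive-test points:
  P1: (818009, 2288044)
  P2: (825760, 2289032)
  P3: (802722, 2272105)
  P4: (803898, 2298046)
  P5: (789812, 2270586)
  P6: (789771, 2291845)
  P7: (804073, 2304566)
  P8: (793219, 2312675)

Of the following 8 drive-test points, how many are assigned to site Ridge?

P1 → Ford
P2 → Ford
P3 → Bench
P4 → Gulch
P5 → Bench
P6 → Knoll
P7 → Hollow
P8 → Hollow
0 of the 8 go to Ridge.

0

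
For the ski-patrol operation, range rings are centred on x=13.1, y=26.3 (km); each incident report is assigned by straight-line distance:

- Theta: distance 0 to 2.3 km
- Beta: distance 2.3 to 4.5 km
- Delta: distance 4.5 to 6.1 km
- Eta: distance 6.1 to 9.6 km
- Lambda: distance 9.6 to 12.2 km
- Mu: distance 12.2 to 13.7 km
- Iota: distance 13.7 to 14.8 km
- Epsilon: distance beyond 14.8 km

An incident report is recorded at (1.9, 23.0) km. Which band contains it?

Lambda

Distance = √((1.9−13.1)² + (23.0−26.3)²) = √(125.440 + 10.890) = 11.676 km.
9.6 ≤ 11.676 < 12.2 → Lambda.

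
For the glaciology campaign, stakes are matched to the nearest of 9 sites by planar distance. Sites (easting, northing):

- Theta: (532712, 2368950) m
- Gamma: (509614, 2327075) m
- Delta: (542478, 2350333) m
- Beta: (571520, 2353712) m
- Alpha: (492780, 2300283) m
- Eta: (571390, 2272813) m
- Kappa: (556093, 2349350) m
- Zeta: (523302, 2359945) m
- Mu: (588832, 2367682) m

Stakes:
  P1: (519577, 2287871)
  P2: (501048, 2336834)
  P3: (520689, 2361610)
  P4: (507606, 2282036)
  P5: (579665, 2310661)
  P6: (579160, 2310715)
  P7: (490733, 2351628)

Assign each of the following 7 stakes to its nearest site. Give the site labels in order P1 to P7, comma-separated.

Alpha, Gamma, Zeta, Alpha, Eta, Eta, Gamma

P1 → Alpha (d²=872136953.00)
P2 → Gamma (d²=168614437.00)
P3 → Zeta (d²=9599994.00)
P4 → Alpha (d²=552763285.00)
P5 → Eta (d²=1500946729.00)
P6 → Eta (d²=1496934504.00)
P7 → Gamma (d²=959341970.00)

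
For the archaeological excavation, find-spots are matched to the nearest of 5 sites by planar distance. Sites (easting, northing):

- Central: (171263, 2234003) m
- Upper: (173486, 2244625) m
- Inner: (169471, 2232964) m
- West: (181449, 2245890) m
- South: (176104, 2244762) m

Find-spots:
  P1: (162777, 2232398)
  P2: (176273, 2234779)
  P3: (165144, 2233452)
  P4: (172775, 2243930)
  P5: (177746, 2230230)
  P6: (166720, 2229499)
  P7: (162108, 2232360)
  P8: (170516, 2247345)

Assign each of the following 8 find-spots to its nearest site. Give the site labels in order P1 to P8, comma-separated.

Inner, Central, Inner, Upper, Central, Inner, Inner, Upper

P1 → Inner (d²=45129992.00)
P2 → Central (d²=25702276.00)
P3 → Inner (d²=18961073.00)
P4 → Upper (d²=988546.00)
P5 → Central (d²=56264818.00)
P6 → Inner (d²=19574226.00)
P7 → Inner (d²=54578585.00)
P8 → Upper (d²=16219300.00)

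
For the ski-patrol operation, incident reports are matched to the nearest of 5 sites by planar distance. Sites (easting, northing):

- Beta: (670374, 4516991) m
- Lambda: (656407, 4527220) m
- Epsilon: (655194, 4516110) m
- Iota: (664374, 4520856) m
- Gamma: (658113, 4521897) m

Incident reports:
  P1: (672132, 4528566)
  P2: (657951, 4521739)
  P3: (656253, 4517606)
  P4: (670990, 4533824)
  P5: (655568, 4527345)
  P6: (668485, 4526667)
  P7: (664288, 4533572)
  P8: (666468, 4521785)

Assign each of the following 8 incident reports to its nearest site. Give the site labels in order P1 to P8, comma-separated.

P1 → Iota (d²=119630664.00)
P2 → Gamma (d²=51208.00)
P3 → Epsilon (d²=3359497.00)
P4 → Iota (d²=211940480.00)
P5 → Lambda (d²=719546.00)
P6 → Iota (d²=50668042.00)
P7 → Lambda (d²=102458065.00)
P8 → Iota (d²=5247877.00)

Iota, Gamma, Epsilon, Iota, Lambda, Iota, Lambda, Iota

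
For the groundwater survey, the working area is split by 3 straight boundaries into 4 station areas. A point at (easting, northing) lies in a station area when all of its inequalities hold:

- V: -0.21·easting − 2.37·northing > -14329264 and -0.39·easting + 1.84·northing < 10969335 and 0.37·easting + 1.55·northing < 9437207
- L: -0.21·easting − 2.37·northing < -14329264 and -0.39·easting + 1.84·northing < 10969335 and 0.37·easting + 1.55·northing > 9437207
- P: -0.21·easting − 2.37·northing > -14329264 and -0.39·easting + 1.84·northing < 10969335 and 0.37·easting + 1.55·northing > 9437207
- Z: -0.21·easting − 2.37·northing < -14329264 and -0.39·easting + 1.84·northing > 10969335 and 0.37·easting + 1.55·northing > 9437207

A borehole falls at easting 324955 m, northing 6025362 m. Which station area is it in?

L

-0.21·324955 − 2.37·6025362 = -14348348.490, which is < -14329264
-0.39·324955 + 1.84·6025362 = 10959933.630, which is < 10969335
0.37·324955 + 1.55·6025362 = 9459544.450, which is > 9437207
This sign pattern matches L.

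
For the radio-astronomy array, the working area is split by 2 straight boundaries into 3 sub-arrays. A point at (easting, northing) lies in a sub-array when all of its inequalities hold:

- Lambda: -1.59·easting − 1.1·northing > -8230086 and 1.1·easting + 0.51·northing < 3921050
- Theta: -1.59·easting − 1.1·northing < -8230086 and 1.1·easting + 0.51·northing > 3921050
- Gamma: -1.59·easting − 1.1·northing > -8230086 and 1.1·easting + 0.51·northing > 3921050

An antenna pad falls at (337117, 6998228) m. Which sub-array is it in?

Theta

-1.59·337117 − 1.1·6998228 = -8234066.830, which is < -8230086
1.1·337117 + 0.51·6998228 = 3939924.980, which is > 3921050
This sign pattern matches Theta.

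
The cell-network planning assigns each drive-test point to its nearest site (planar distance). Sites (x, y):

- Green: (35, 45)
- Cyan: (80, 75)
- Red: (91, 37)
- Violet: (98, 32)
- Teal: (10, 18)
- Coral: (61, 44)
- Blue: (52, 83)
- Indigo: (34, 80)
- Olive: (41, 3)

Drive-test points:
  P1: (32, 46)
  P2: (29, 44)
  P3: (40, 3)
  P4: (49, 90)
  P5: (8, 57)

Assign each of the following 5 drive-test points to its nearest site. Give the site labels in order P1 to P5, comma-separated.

Green, Green, Olive, Blue, Green

P1 → Green (d²=10.00)
P2 → Green (d²=37.00)
P3 → Olive (d²=1.00)
P4 → Blue (d²=58.00)
P5 → Green (d²=873.00)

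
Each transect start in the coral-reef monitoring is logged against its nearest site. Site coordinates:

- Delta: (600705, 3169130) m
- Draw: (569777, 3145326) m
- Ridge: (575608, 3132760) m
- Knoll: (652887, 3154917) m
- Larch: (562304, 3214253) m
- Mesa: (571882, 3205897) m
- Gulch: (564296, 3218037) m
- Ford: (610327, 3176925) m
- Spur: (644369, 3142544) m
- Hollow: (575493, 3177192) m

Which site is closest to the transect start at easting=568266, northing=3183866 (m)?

Squared distances to each site:
Delta: 1269438417.000; Draw: 1487614721.000; Ridge: 2665728200.000; Knoll: 7998758242.000; Larch: 958915213.000; Mesa: 498440417.000; Gulch: 1183418141.000; Ford: 1817305202.000; Spur: 7499174293.000; Hollow: 96771805.000.
Minimum at Hollow.

Hollow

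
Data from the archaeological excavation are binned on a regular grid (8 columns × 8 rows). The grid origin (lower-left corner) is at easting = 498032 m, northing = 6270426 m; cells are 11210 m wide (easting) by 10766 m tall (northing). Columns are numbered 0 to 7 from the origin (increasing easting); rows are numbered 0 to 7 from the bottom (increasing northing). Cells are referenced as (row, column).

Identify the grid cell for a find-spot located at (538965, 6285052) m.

(1, 3)

Column index: ⌊(538965 − 498032) / 11210⌋ = ⌊3.651⌋ = 3
Row offset from origin: ⌊(6285052 − 6270426) / 10766⌋ = ⌊1.359⌋ = 1 → row 1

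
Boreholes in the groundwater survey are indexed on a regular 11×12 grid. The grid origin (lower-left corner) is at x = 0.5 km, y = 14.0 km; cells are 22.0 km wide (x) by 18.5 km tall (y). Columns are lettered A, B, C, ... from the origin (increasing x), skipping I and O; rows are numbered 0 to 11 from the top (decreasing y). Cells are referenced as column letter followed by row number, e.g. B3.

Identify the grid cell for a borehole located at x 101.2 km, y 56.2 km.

E9

Column index: ⌊(101.2 − 0.5) / 22.0⌋ = ⌊4.577⌋ = 4 → column E
Row offset from origin: ⌊(56.2 − 14.0) / 18.5⌋ = ⌊2.281⌋ = 2 → row 9 (counted from top)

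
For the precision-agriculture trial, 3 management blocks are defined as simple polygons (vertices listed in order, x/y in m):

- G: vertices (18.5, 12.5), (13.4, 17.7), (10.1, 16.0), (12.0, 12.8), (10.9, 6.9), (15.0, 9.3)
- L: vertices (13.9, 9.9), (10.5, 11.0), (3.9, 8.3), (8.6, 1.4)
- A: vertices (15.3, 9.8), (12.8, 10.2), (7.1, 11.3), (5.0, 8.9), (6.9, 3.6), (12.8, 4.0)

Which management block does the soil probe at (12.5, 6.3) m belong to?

A

Cast a ray rightward from (12.5, 6.3). For each polygon, the edges (by vertex number in listed order) whose endpoints lie on opposite sides of y = 6.3, where each meets that height, and whether that is right or left of the point:
G: no edge straddles that height → 0 crossings.
L: 3–4 at x≈5.26 (left), 4–1 at x≈11.66 (left) → 0 crossings.
A: 4–5 at x≈5.93 (left), 6–1 at x≈13.79 (right) → 1 crossing.
Only A has an odd count, so the point is inside A.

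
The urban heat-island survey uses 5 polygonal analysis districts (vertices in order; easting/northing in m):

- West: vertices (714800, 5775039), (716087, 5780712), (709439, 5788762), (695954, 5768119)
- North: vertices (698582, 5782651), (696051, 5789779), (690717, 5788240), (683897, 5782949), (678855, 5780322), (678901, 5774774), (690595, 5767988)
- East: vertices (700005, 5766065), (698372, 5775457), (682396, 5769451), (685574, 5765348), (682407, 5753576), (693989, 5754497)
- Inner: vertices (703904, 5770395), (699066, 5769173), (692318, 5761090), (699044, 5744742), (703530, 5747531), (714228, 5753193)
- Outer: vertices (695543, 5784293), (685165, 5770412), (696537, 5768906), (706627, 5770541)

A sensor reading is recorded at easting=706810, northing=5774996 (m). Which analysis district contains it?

West

Cast a ray rightward from (706810, 5774996). For each polygon, the edges (by vertex number in listed order) whose endpoints lie on opposite sides of northing = 5774996, where each meets that height, and whether that is right or left of the point:
West: 3–4 at easting≈700446.4 (left), 4–1 at easting≈714682.9 (right) → 1 crossing.
North: 5–6 at easting≈678899.2 (left), 7–1 at easting≈694412.3 (left) → 0 crossings.
East: 1–2 at easting≈698452.2 (left), 2–3 at easting≈697145.7 (left) → 0 crossings.
Inner: no edge straddles that height → 0 crossings.
Outer: 1–2 at easting≈688592.2 (left), 4–1 at easting≈703036.3 (left) → 0 crossings.
Only West has an odd count, so the point is inside West.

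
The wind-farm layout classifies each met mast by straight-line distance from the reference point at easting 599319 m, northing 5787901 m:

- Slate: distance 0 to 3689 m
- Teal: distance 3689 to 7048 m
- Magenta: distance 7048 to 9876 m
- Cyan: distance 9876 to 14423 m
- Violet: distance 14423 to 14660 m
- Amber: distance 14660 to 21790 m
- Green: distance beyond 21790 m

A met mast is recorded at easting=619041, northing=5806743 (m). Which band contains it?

Distance = √((619041−599319)² + (5806743−5787901)²) = √(388957284.000 + 355020964.000) = 27275.965 m.
21790 ≤ 27275.965 < ∞ → Green.

Green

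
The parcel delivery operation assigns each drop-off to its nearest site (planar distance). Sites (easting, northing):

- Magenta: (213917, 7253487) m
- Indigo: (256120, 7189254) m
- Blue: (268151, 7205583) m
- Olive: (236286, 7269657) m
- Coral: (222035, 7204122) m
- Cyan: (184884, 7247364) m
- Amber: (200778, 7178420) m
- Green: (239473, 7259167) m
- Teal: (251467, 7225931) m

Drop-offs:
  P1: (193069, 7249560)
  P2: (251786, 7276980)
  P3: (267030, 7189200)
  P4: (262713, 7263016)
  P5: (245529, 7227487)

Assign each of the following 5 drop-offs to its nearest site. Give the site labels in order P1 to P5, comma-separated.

P1 → Cyan (d²=71816641.00)
P2 → Olive (d²=293876329.00)
P3 → Indigo (d²=119031016.00)
P4 → Green (d²=554912401.00)
P5 → Teal (d²=37680980.00)

Cyan, Olive, Indigo, Green, Teal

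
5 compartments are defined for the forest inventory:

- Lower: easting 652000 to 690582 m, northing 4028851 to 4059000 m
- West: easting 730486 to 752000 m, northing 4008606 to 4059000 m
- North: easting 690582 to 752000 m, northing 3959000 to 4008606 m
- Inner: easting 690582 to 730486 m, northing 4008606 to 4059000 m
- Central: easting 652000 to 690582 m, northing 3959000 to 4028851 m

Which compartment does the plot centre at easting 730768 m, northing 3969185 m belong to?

North

The point has easting = 730768 and northing = 3969185.
Only North satisfies 690582 ≤ easting ≤ 752000 and 3959000 ≤ northing ≤ 4008606.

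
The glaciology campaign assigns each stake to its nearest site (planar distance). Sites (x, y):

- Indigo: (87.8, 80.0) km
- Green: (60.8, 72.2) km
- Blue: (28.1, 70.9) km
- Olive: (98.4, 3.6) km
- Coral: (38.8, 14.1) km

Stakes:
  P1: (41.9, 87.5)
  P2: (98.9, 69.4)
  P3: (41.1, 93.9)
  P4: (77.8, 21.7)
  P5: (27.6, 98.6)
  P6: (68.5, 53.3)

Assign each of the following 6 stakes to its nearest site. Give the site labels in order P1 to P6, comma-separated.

P1 → Blue (d²=466.00)
P2 → Indigo (d²=235.57)
P3 → Blue (d²=698.00)
P4 → Olive (d²=751.97)
P5 → Blue (d²=767.54)
P6 → Green (d²=416.50)

Blue, Indigo, Blue, Olive, Blue, Green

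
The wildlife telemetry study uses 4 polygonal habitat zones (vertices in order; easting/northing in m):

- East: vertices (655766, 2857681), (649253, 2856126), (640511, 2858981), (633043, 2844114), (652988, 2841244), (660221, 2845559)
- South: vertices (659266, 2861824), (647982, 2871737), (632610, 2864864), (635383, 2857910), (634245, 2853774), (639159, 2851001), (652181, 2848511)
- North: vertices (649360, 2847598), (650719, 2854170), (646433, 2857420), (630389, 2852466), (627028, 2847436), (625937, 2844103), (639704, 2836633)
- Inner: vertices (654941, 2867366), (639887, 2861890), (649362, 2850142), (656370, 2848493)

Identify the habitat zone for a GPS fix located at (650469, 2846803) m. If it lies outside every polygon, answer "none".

Cast a ray rightward from (650469, 2846803). For each polygon, the edges (by vertex number in listed order) whose endpoints lie on opposite sides of northing = 2846803, where each meets that height, and whether that is right or left of the point:
East: 3–4 at easting≈634393.7 (left), 6–1 at easting≈659763.8 (right) → 1 crossing.
South: no edge straddles that height → 0 crossings.
North: 5–6 at easting≈626820.8 (left), 7–1 at easting≈648659.9 (left) → 0 crossings.
Inner: no edge straddles that height → 0 crossings.
Only East has an odd count, so the point is inside East.

East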